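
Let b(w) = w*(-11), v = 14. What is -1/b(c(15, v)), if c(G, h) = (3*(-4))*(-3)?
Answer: 1/396 ≈ 0.0025253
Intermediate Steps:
c(G, h) = 36 (c(G, h) = -12*(-3) = 36)
b(w) = -11*w
-1/b(c(15, v)) = -1/((-11*36)) = -1/(-396) = -1*(-1/396) = 1/396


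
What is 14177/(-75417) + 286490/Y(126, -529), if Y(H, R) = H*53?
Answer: 3585257054/83939121 ≈ 42.713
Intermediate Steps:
Y(H, R) = 53*H
14177/(-75417) + 286490/Y(126, -529) = 14177/(-75417) + 286490/((53*126)) = 14177*(-1/75417) + 286490/6678 = -14177/75417 + 286490*(1/6678) = -14177/75417 + 143245/3339 = 3585257054/83939121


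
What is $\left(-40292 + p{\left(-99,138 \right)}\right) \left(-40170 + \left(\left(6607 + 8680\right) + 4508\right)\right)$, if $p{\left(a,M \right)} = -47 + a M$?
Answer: $1100270375$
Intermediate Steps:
$p{\left(a,M \right)} = -47 + M a$
$\left(-40292 + p{\left(-99,138 \right)}\right) \left(-40170 + \left(\left(6607 + 8680\right) + 4508\right)\right) = \left(-40292 + \left(-47 + 138 \left(-99\right)\right)\right) \left(-40170 + \left(\left(6607 + 8680\right) + 4508\right)\right) = \left(-40292 - 13709\right) \left(-40170 + \left(15287 + 4508\right)\right) = \left(-40292 - 13709\right) \left(-40170 + 19795\right) = \left(-54001\right) \left(-20375\right) = 1100270375$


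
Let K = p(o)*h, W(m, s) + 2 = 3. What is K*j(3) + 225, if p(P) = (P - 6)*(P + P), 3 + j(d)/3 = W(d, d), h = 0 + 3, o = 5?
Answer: 405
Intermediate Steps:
W(m, s) = 1 (W(m, s) = -2 + 3 = 1)
h = 3
j(d) = -6 (j(d) = -9 + 3*1 = -9 + 3 = -6)
p(P) = 2*P*(-6 + P) (p(P) = (-6 + P)*(2*P) = 2*P*(-6 + P))
K = -30 (K = (2*5*(-6 + 5))*3 = (2*5*(-1))*3 = -10*3 = -30)
K*j(3) + 225 = -30*(-6) + 225 = 180 + 225 = 405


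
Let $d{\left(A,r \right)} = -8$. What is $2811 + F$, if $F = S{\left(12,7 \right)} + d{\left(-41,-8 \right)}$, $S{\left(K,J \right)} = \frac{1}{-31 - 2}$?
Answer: $\frac{92498}{33} \approx 2803.0$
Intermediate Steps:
$S{\left(K,J \right)} = - \frac{1}{33}$ ($S{\left(K,J \right)} = \frac{1}{-33} = - \frac{1}{33}$)
$F = - \frac{265}{33}$ ($F = - \frac{1}{33} - 8 = - \frac{265}{33} \approx -8.0303$)
$2811 + F = 2811 - \frac{265}{33} = \frac{92498}{33}$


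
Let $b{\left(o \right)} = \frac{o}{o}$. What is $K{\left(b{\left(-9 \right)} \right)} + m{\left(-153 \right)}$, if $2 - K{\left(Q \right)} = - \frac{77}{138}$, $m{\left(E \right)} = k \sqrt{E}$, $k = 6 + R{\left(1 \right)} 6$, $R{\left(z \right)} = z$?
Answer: $\frac{353}{138} + 36 i \sqrt{17} \approx 2.558 + 148.43 i$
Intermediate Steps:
$b{\left(o \right)} = 1$
$k = 12$ ($k = 6 + 1 \cdot 6 = 6 + 6 = 12$)
$m{\left(E \right)} = 12 \sqrt{E}$
$K{\left(Q \right)} = \frac{353}{138}$ ($K{\left(Q \right)} = 2 - - \frac{77}{138} = 2 + \frac{77}{138} = \frac{353}{138}$)
$K{\left(b{\left(-9 \right)} \right)} + m{\left(-153 \right)} = \frac{353}{138} + 12 \sqrt{-153} = \frac{353}{138} + 12 \cdot 3 i \sqrt{17} = \frac{353}{138} + 36 i \sqrt{17}$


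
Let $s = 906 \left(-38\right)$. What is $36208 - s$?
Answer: $70636$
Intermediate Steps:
$s = -34428$
$36208 - s = 36208 - -34428 = 36208 + 34428 = 70636$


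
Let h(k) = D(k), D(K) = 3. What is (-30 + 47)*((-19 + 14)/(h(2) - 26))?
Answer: 85/23 ≈ 3.6957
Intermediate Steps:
h(k) = 3
(-30 + 47)*((-19 + 14)/(h(2) - 26)) = (-30 + 47)*((-19 + 14)/(3 - 26)) = 17*(-5/(-23)) = 17*(-5*(-1/23)) = 17*(5/23) = 85/23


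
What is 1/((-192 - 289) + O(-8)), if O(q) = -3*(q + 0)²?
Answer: -1/673 ≈ -0.0014859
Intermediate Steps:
O(q) = -3*q²
1/((-192 - 289) + O(-8)) = 1/((-192 - 289) - 3*(-8)²) = 1/(-481 - 3*64) = 1/(-481 - 192) = 1/(-673) = -1/673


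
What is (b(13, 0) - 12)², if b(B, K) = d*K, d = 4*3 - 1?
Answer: 144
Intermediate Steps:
d = 11 (d = 12 - 1 = 11)
b(B, K) = 11*K
(b(13, 0) - 12)² = (11*0 - 12)² = (0 - 12)² = (-12)² = 144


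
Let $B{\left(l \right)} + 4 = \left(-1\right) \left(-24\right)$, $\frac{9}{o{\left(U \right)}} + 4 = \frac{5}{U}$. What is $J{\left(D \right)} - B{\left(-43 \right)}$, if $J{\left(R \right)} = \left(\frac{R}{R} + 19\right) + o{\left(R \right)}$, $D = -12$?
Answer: $- \frac{108}{53} \approx -2.0377$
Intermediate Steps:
$o{\left(U \right)} = \frac{9}{-4 + \frac{5}{U}}$
$J{\left(R \right)} = 20 - \frac{9 R}{-5 + 4 R}$ ($J{\left(R \right)} = \left(\frac{R}{R} + 19\right) - \frac{9 R}{-5 + 4 R} = \left(1 + 19\right) - \frac{9 R}{-5 + 4 R} = 20 - \frac{9 R}{-5 + 4 R}$)
$B{\left(l \right)} = 20$ ($B{\left(l \right)} = -4 - -24 = -4 + 24 = 20$)
$J{\left(D \right)} - B{\left(-43 \right)} = \frac{-100 + 71 \left(-12\right)}{-5 + 4 \left(-12\right)} - 20 = \frac{-100 - 852}{-5 - 48} - 20 = \frac{1}{-53} \left(-952\right) - 20 = \left(- \frac{1}{53}\right) \left(-952\right) - 20 = \frac{952}{53} - 20 = - \frac{108}{53}$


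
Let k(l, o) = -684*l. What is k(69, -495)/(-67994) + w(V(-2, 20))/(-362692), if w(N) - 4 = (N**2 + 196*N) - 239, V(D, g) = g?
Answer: 8419928071/12330439924 ≈ 0.68286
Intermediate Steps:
w(N) = -235 + N**2 + 196*N (w(N) = 4 + ((N**2 + 196*N) - 239) = 4 + (-239 + N**2 + 196*N) = -235 + N**2 + 196*N)
k(69, -495)/(-67994) + w(V(-2, 20))/(-362692) = -684*69/(-67994) + (-235 + 20**2 + 196*20)/(-362692) = -47196*(-1/67994) + (-235 + 400 + 3920)*(-1/362692) = 23598/33997 + 4085*(-1/362692) = 23598/33997 - 4085/362692 = 8419928071/12330439924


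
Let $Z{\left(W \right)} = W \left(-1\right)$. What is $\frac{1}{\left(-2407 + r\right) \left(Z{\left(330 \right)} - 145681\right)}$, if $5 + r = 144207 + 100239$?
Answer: $- \frac{1}{35339626374} \approx -2.8297 \cdot 10^{-11}$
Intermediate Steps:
$Z{\left(W \right)} = - W$
$r = 244441$ ($r = -5 + \left(144207 + 100239\right) = -5 + 244446 = 244441$)
$\frac{1}{\left(-2407 + r\right) \left(Z{\left(330 \right)} - 145681\right)} = \frac{1}{\left(-2407 + 244441\right) \left(\left(-1\right) 330 - 145681\right)} = \frac{1}{242034 \left(-330 - 145681\right)} = \frac{1}{242034 \left(-146011\right)} = \frac{1}{-35339626374} = - \frac{1}{35339626374}$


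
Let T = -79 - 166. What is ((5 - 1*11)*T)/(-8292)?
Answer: -245/1382 ≈ -0.17728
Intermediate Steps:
T = -245
((5 - 1*11)*T)/(-8292) = ((5 - 1*11)*(-245))/(-8292) = ((5 - 11)*(-245))*(-1/8292) = -6*(-245)*(-1/8292) = 1470*(-1/8292) = -245/1382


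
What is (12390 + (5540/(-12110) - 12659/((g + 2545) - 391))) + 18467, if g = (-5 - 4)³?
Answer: 53233033976/1725675 ≈ 30848.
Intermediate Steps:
g = -729 (g = (-9)³ = -729)
(12390 + (5540/(-12110) - 12659/((g + 2545) - 391))) + 18467 = (12390 + (5540/(-12110) - 12659/((-729 + 2545) - 391))) + 18467 = (12390 + (5540*(-1/12110) - 12659/(1816 - 391))) + 18467 = (12390 + (-554/1211 - 12659/1425)) + 18467 = (12390 - 16119499/1725675) + 18467 = 21364993751/1725675 + 18467 = 53233033976/1725675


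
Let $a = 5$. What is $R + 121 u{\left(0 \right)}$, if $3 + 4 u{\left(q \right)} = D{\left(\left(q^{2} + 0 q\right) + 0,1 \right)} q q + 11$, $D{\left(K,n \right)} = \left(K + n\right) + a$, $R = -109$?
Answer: $133$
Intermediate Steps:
$D{\left(K,n \right)} = 5 + K + n$ ($D{\left(K,n \right)} = \left(K + n\right) + 5 = 5 + K + n$)
$u{\left(q \right)} = 2 + \frac{q^{2} \left(6 + q^{2}\right)}{4}$ ($u{\left(q \right)} = - \frac{3}{4} + \frac{\left(5 + \left(\left(q^{2} + 0 q\right) + 0\right) + 1\right) q q + 11}{4} = - \frac{3}{4} + \frac{\left(5 + \left(\left(q^{2} + 0\right) + 0\right) + 1\right) q q + 11}{4} = - \frac{3}{4} + \frac{\left(5 + \left(q^{2} + 0\right) + 1\right) q q + 11}{4} = - \frac{3}{4} + \frac{\left(5 + q^{2} + 1\right) q q + 11}{4} = - \frac{3}{4} + \frac{\left(6 + q^{2}\right) q q + 11}{4} = - \frac{3}{4} + \frac{q \left(6 + q^{2}\right) q + 11}{4} = - \frac{3}{4} + \frac{q^{2} \left(6 + q^{2}\right) + 11}{4} = - \frac{3}{4} + \frac{11 + q^{2} \left(6 + q^{2}\right)}{4} = - \frac{3}{4} + \left(\frac{11}{4} + \frac{q^{2} \left(6 + q^{2}\right)}{4}\right) = 2 + \frac{q^{2} \left(6 + q^{2}\right)}{4}$)
$R + 121 u{\left(0 \right)} = -109 + 121 \left(2 + \frac{0^{2} \left(6 + 0^{2}\right)}{4}\right) = -109 + 121 \left(2 + \frac{1}{4} \cdot 0 \left(6 + 0\right)\right) = -109 + 121 \left(2 + \frac{1}{4} \cdot 0 \cdot 6\right) = -109 + 121 \left(2 + 0\right) = -109 + 121 \cdot 2 = -109 + 242 = 133$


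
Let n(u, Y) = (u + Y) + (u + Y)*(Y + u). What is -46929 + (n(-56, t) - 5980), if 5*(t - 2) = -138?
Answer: -1158301/25 ≈ -46332.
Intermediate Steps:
t = -128/5 (t = 2 + (⅕)*(-138) = 2 - 138/5 = -128/5 ≈ -25.600)
n(u, Y) = Y + u + (Y + u)² (n(u, Y) = (Y + u) + (Y + u)*(Y + u) = (Y + u) + (Y + u)² = Y + u + (Y + u)²)
-46929 + (n(-56, t) - 5980) = -46929 + ((-128/5 - 56 + (-128/5 - 56)²) - 5980) = -46929 + ((-128/5 - 56 + (-408/5)²) - 5980) = -46929 + ((-128/5 - 56 + 166464/25) - 5980) = -46929 + (164424/25 - 5980) = -46929 + 14924/25 = -1158301/25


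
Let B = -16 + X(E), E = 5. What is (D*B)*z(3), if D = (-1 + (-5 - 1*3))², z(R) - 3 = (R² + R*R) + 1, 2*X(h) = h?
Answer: -24057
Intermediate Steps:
X(h) = h/2
z(R) = 4 + 2*R² (z(R) = 3 + ((R² + R*R) + 1) = 3 + ((R² + R²) + 1) = 3 + (2*R² + 1) = 3 + (1 + 2*R²) = 4 + 2*R²)
B = -27/2 (B = -16 + (½)*5 = -16 + 5/2 = -27/2 ≈ -13.500)
D = 81 (D = (-1 + (-5 - 3))² = (-1 - 8)² = (-9)² = 81)
(D*B)*z(3) = (81*(-27/2))*(4 + 2*3²) = -2187*(4 + 2*9)/2 = -2187*(4 + 18)/2 = -2187/2*22 = -24057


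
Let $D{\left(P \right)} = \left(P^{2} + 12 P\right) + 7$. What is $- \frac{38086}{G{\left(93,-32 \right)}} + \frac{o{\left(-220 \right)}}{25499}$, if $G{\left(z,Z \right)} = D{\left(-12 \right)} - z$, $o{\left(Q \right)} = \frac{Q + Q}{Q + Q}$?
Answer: $\frac{11292500}{25499} \approx 442.86$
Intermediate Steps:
$o{\left(Q \right)} = 1$ ($o{\left(Q \right)} = \frac{2 Q}{2 Q} = 2 Q \frac{1}{2 Q} = 1$)
$D{\left(P \right)} = 7 + P^{2} + 12 P$
$G{\left(z,Z \right)} = 7 - z$ ($G{\left(z,Z \right)} = \left(7 + \left(-12\right)^{2} + 12 \left(-12\right)\right) - z = \left(7 + 144 - 144\right) - z = 7 - z$)
$- \frac{38086}{G{\left(93,-32 \right)}} + \frac{o{\left(-220 \right)}}{25499} = - \frac{38086}{7 - 93} + 1 \cdot \frac{1}{25499} = - \frac{38086}{-86} + \frac{1}{25499} = \left(-38086\right) \left(- \frac{1}{86}\right) + \frac{1}{25499} = \frac{19043}{43} + \frac{1}{25499} = \frac{11292500}{25499}$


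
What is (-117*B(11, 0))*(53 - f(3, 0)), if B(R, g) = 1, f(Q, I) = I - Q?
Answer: -6552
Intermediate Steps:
(-117*B(11, 0))*(53 - f(3, 0)) = (-117*1)*(53 - (0 - 1*3)) = -117*(53 - (0 - 3)) = -117*(53 - 1*(-3)) = -117*(53 + 3) = -117*56 = -6552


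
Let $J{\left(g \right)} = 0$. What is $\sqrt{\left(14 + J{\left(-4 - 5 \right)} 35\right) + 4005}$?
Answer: $\sqrt{4019} \approx 63.396$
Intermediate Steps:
$\sqrt{\left(14 + J{\left(-4 - 5 \right)} 35\right) + 4005} = \sqrt{\left(14 + 0 \cdot 35\right) + 4005} = \sqrt{\left(14 + 0\right) + 4005} = \sqrt{14 + 4005} = \sqrt{4019}$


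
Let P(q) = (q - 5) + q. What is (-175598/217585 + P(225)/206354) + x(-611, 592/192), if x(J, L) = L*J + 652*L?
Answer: 33839466219563/269397210540 ≈ 125.61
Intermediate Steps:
P(q) = -5 + 2*q (P(q) = (-5 + q) + q = -5 + 2*q)
x(J, L) = 652*L + J*L (x(J, L) = J*L + 652*L = 652*L + J*L)
(-175598/217585 + P(225)/206354) + x(-611, 592/192) = (-175598/217585 + (-5 + 2*225)/206354) + (592/192)*(652 - 611) = (-175598*1/217585 + (-5 + 450)*(1/206354)) + (592*(1/192))*41 = (-175598/217585 + 445*(1/206354)) + (37/12)*41 = (-175598/217585 + 445/206354) + 1517/12 = -36138524367/44899535090 + 1517/12 = 33839466219563/269397210540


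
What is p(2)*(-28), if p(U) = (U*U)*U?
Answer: -224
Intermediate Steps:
p(U) = U**3 (p(U) = U**2*U = U**3)
p(2)*(-28) = 2**3*(-28) = 8*(-28) = -224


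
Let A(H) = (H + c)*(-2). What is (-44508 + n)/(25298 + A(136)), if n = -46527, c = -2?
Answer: -18207/5006 ≈ -3.6370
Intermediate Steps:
A(H) = 4 - 2*H (A(H) = (H - 2)*(-2) = (-2 + H)*(-2) = 4 - 2*H)
(-44508 + n)/(25298 + A(136)) = (-44508 - 46527)/(25298 + (4 - 2*136)) = -91035/(25298 + (4 - 272)) = -91035/(25298 - 268) = -91035/25030 = -91035*1/25030 = -18207/5006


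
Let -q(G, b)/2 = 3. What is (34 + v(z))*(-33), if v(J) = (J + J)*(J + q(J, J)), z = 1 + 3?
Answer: -594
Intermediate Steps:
q(G, b) = -6 (q(G, b) = -2*3 = -6)
z = 4
v(J) = 2*J*(-6 + J) (v(J) = (J + J)*(J - 6) = (2*J)*(-6 + J) = 2*J*(-6 + J))
(34 + v(z))*(-33) = (34 + 2*4*(-6 + 4))*(-33) = (34 + 2*4*(-2))*(-33) = (34 - 16)*(-33) = 18*(-33) = -594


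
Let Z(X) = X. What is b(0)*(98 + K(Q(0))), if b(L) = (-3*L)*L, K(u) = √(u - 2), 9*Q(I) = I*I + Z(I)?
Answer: 0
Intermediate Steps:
Q(I) = I/9 + I²/9 (Q(I) = (I*I + I)/9 = (I² + I)/9 = (I + I²)/9 = I/9 + I²/9)
K(u) = √(-2 + u)
b(L) = -3*L²
b(0)*(98 + K(Q(0))) = (-3*0²)*(98 + √(-2 + (⅑)*0*(1 + 0))) = (-3*0)*(98 + √(-2 + (⅑)*0*1)) = 0*(98 + √(-2 + 0)) = 0*(98 + √(-2)) = 0*(98 + I*√2) = 0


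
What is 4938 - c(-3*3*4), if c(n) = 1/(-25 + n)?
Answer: 301219/61 ≈ 4938.0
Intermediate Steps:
4938 - c(-3*3*4) = 4938 - 1/(-25 - 3*3*4) = 4938 - 1/(-25 - 9*4) = 4938 - 1/(-25 - 36) = 4938 - 1/(-61) = 4938 - 1*(-1/61) = 4938 + 1/61 = 301219/61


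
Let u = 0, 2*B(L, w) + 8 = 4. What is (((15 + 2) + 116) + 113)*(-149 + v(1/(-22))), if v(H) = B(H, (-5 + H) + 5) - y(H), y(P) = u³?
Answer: -37146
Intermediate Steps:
B(L, w) = -2 (B(L, w) = -4 + (½)*4 = -4 + 2 = -2)
y(P) = 0 (y(P) = 0³ = 0)
v(H) = -2 (v(H) = -2 - 1*0 = -2 + 0 = -2)
(((15 + 2) + 116) + 113)*(-149 + v(1/(-22))) = (((15 + 2) + 116) + 113)*(-149 - 2) = ((17 + 116) + 113)*(-151) = (133 + 113)*(-151) = 246*(-151) = -37146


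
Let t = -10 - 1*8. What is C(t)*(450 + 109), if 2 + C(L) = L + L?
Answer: -21242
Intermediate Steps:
t = -18 (t = -10 - 8 = -18)
C(L) = -2 + 2*L (C(L) = -2 + (L + L) = -2 + 2*L)
C(t)*(450 + 109) = (-2 + 2*(-18))*(450 + 109) = (-2 - 36)*559 = -38*559 = -21242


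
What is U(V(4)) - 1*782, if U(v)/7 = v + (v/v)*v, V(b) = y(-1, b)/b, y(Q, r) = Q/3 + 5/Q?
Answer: -2402/3 ≈ -800.67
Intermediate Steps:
y(Q, r) = 5/Q + Q/3 (y(Q, r) = Q*(⅓) + 5/Q = Q/3 + 5/Q = 5/Q + Q/3)
V(b) = -16/(3*b) (V(b) = (5/(-1) + (⅓)*(-1))/b = (5*(-1) - ⅓)/b = (-5 - ⅓)/b = -16/(3*b))
U(v) = 14*v (U(v) = 7*(v + (v/v)*v) = 7*(v + 1*v) = 7*(v + v) = 7*(2*v) = 14*v)
U(V(4)) - 1*782 = 14*(-16/3/4) - 1*782 = 14*(-16/3*¼) - 782 = 14*(-4/3) - 782 = -56/3 - 782 = -2402/3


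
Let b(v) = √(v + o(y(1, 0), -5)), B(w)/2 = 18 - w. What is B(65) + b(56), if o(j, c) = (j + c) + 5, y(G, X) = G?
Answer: -94 + √57 ≈ -86.450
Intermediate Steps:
o(j, c) = 5 + c + j (o(j, c) = (c + j) + 5 = 5 + c + j)
B(w) = 36 - 2*w (B(w) = 2*(18 - w) = 36 - 2*w)
b(v) = √(1 + v) (b(v) = √(v + (5 - 5 + 1)) = √(v + 1) = √(1 + v))
B(65) + b(56) = (36 - 2*65) + √(1 + 56) = (36 - 130) + √57 = -94 + √57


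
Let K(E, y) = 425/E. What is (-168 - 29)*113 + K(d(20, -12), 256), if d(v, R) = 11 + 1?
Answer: -266707/12 ≈ -22226.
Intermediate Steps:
d(v, R) = 12
(-168 - 29)*113 + K(d(20, -12), 256) = (-168 - 29)*113 + 425/12 = -197*113 + 425*(1/12) = -22261 + 425/12 = -266707/12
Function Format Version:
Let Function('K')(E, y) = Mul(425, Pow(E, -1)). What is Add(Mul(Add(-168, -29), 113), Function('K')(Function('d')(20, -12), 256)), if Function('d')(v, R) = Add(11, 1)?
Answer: Rational(-266707, 12) ≈ -22226.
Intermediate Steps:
Function('d')(v, R) = 12
Add(Mul(Add(-168, -29), 113), Function('K')(Function('d')(20, -12), 256)) = Add(Mul(Add(-168, -29), 113), Mul(425, Pow(12, -1))) = Add(Mul(-197, 113), Mul(425, Rational(1, 12))) = Add(-22261, Rational(425, 12)) = Rational(-266707, 12)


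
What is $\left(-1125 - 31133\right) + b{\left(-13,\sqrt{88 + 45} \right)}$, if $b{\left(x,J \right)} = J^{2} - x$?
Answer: $-32112$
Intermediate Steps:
$\left(-1125 - 31133\right) + b{\left(-13,\sqrt{88 + 45} \right)} = \left(-1125 - 31133\right) - \left(-13 - \left(\sqrt{88 + 45}\right)^{2}\right) = -32258 + \left(\left(\sqrt{133}\right)^{2} + 13\right) = -32258 + \left(133 + 13\right) = -32258 + 146 = -32112$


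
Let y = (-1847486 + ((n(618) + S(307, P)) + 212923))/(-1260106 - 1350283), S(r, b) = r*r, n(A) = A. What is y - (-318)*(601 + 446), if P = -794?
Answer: 869120115690/2610389 ≈ 3.3295e+5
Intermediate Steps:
S(r, b) = r²
y = 1539696/2610389 (y = (-1847486 + ((618 + 307²) + 212923))/(-1260106 - 1350283) = (-1847486 + ((618 + 94249) + 212923))/(-2610389) = (-1847486 + (94867 + 212923))*(-1/2610389) = (-1847486 + 307790)*(-1/2610389) = -1539696*(-1/2610389) = 1539696/2610389 ≈ 0.58983)
y - (-318)*(601 + 446) = 1539696/2610389 - (-318)*(601 + 446) = 1539696/2610389 - (-318)*1047 = 1539696/2610389 - 1*(-332946) = 1539696/2610389 + 332946 = 869120115690/2610389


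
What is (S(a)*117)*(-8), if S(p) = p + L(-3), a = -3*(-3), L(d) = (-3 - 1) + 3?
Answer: -7488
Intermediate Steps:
L(d) = -1 (L(d) = -4 + 3 = -1)
a = 9
S(p) = -1 + p (S(p) = p - 1 = -1 + p)
(S(a)*117)*(-8) = ((-1 + 9)*117)*(-8) = (8*117)*(-8) = 936*(-8) = -7488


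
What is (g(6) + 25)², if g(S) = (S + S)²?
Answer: 28561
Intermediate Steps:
g(S) = 4*S² (g(S) = (2*S)² = 4*S²)
(g(6) + 25)² = (4*6² + 25)² = (4*36 + 25)² = (144 + 25)² = 169² = 28561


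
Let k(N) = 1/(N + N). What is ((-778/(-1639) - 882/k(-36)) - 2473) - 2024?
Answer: 96713251/1639 ≈ 59008.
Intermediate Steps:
k(N) = 1/(2*N)
((-778/(-1639) - 882/k(-36)) - 2473) - 2024 = ((-778/(-1639) - 882/((1/2)/(-36))) - 2473) - 2024 = ((-778*(-1/1639) - 882/((1/2)*(-1/36))) - 2473) - 2024 = ((778/1639 - 882/(-1/72)) - 2473) - 2024 = ((778/1639 - 882*(-72)) - 2473) - 2024 = ((778/1639 + 63504) - 2473) - 2024 = (104083834/1639 - 2473) - 2024 = 100030587/1639 - 2024 = 96713251/1639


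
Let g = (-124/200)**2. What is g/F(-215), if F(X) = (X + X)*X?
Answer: 961/231125000 ≈ 4.1579e-6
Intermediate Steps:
g = 961/2500 (g = (-124*1/200)**2 = (-31/50)**2 = 961/2500 ≈ 0.38440)
F(X) = 2*X**2 (F(X) = (2*X)*X = 2*X**2)
g/F(-215) = 961/(2500*((2*(-215)**2))) = 961/(2500*((2*46225))) = (961/2500)/92450 = (961/2500)*(1/92450) = 961/231125000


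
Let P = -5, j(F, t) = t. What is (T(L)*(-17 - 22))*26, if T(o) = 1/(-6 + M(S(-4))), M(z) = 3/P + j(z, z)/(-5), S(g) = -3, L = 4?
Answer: 169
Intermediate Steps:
M(z) = -3/5 - z/5 (M(z) = 3/(-5) + z/(-5) = 3*(-1/5) + z*(-1/5) = -3/5 - z/5)
T(o) = -1/6 (T(o) = 1/(-6 + (-3/5 - 1/5*(-3))) = 1/(-6 + (-3/5 + 3/5)) = 1/(-6 + 0) = 1/(-6) = -1/6)
(T(L)*(-17 - 22))*26 = -(-17 - 22)/6*26 = -1/6*(-39)*26 = (13/2)*26 = 169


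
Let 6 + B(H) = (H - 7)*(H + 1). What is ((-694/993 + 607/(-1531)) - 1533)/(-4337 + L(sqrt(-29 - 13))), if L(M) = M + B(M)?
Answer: 569071221376/1629296919559 - 5830647760*I*sqrt(42)/14663672276031 ≈ 0.34927 - 0.0025769*I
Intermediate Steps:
B(H) = -6 + (1 + H)*(-7 + H) (B(H) = -6 + (H - 7)*(H + 1) = -6 + (-7 + H)*(1 + H) = -6 + (1 + H)*(-7 + H))
L(M) = -13 + M**2 - 5*M (L(M) = M + (-13 + M**2 - 6*M) = -13 + M**2 - 5*M)
((-694/993 + 607/(-1531)) - 1533)/(-4337 + L(sqrt(-29 - 13))) = ((-694/993 + 607/(-1531)) - 1533)/(-4337 + (-13 + (sqrt(-29 - 13))**2 - 5*sqrt(-29 - 13))) = ((-694*1/993 + 607*(-1/1531)) - 1533)/(-4337 + (-13 + (sqrt(-42))**2 - 5*I*sqrt(42))) = ((-694/993 - 607/1531) - 1533)/(-4337 + (-13 + (I*sqrt(42))**2 - 5*I*sqrt(42))) = (-1665265/1520283 - 1533)/(-4337 + (-13 - 42 - 5*I*sqrt(42))) = -2332259104/(1520283*(-4337 + (-55 - 5*I*sqrt(42)))) = -2332259104/(1520283*(-4392 - 5*I*sqrt(42)))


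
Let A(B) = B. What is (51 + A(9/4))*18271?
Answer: 3891723/4 ≈ 9.7293e+5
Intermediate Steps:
(51 + A(9/4))*18271 = (51 + 9/4)*18271 = (213/4)*18271 = 3891723/4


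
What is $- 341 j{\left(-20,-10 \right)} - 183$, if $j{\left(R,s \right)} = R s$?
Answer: $-68383$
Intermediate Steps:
$- 341 j{\left(-20,-10 \right)} - 183 = - 341 \left(\left(-20\right) \left(-10\right)\right) - 183 = \left(-341\right) 200 - 183 = -68200 - 183 = -68383$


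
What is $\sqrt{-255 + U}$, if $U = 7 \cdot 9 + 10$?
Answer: $i \sqrt{182} \approx 13.491 i$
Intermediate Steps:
$U = 73$ ($U = 63 + 10 = 73$)
$\sqrt{-255 + U} = \sqrt{-255 + 73} = \sqrt{-182} = i \sqrt{182}$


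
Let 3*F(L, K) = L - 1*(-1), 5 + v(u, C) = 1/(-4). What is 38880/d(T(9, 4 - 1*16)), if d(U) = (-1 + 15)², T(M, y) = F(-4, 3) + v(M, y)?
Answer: 9720/49 ≈ 198.37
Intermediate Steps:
v(u, C) = -21/4 (v(u, C) = -5 + 1/(-4) = -5 - ¼ = -21/4)
F(L, K) = ⅓ + L/3 (F(L, K) = (L - 1*(-1))/3 = (L + 1)/3 = (1 + L)/3 = ⅓ + L/3)
T(M, y) = -25/4 (T(M, y) = (⅓ + (⅓)*(-4)) - 21/4 = (⅓ - 4/3) - 21/4 = -1 - 21/4 = -25/4)
d(U) = 196 (d(U) = 14² = 196)
38880/d(T(9, 4 - 1*16)) = 38880/196 = 38880*(1/196) = 9720/49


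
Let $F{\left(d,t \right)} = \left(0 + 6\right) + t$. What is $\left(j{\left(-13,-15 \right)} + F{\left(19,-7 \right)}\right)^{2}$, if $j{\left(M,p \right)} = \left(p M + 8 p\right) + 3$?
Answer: $5929$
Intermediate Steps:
$j{\left(M,p \right)} = 3 + 8 p + M p$ ($j{\left(M,p \right)} = \left(M p + 8 p\right) + 3 = \left(8 p + M p\right) + 3 = 3 + 8 p + M p$)
$F{\left(d,t \right)} = 6 + t$
$\left(j{\left(-13,-15 \right)} + F{\left(19,-7 \right)}\right)^{2} = \left(\left(3 + 8 \left(-15\right) - -195\right) + \left(6 - 7\right)\right)^{2} = \left(\left(3 - 120 + 195\right) - 1\right)^{2} = \left(78 - 1\right)^{2} = 77^{2} = 5929$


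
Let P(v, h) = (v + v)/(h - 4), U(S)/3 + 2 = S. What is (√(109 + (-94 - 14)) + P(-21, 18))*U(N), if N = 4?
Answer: -12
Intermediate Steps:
U(S) = -6 + 3*S
P(v, h) = 2*v/(-4 + h) (P(v, h) = (2*v)/(-4 + h) = 2*v/(-4 + h))
(√(109 + (-94 - 14)) + P(-21, 18))*U(N) = (√(109 + (-94 - 14)) + 2*(-21)/(-4 + 18))*(-6 + 3*4) = (√(109 - 108) + 2*(-21)/14)*(-6 + 12) = (√1 + 2*(-21)*(1/14))*6 = (1 - 3)*6 = -2*6 = -12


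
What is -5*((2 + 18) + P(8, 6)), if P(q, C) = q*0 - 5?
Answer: -75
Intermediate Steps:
P(q, C) = -5 (P(q, C) = 0 - 5 = -5)
-5*((2 + 18) + P(8, 6)) = -5*((2 + 18) - 5) = -5*(20 - 5) = -5*15 = -75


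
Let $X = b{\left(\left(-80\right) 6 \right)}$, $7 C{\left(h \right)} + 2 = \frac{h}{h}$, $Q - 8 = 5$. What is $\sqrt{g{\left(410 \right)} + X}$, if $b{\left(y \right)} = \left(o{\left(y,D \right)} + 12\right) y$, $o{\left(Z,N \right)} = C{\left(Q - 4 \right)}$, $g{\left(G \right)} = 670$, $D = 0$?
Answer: $\frac{5 i \sqrt{9842}}{7} \approx 70.862 i$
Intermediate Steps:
$Q = 13$ ($Q = 8 + 5 = 13$)
$C{\left(h \right)} = - \frac{1}{7}$ ($C{\left(h \right)} = - \frac{2}{7} + \frac{h \frac{1}{h}}{7} = - \frac{2}{7} + \frac{1}{7} \cdot 1 = - \frac{2}{7} + \frac{1}{7} = - \frac{1}{7}$)
$o{\left(Z,N \right)} = - \frac{1}{7}$
$b{\left(y \right)} = \frac{83 y}{7}$ ($b{\left(y \right)} = \left(- \frac{1}{7} + 12\right) y = \frac{83 y}{7}$)
$X = - \frac{39840}{7}$ ($X = \frac{83 \left(\left(-80\right) 6\right)}{7} = \frac{83}{7} \left(-480\right) = - \frac{39840}{7} \approx -5691.4$)
$\sqrt{g{\left(410 \right)} + X} = \sqrt{670 - \frac{39840}{7}} = \sqrt{- \frac{35150}{7}} = \frac{5 i \sqrt{9842}}{7}$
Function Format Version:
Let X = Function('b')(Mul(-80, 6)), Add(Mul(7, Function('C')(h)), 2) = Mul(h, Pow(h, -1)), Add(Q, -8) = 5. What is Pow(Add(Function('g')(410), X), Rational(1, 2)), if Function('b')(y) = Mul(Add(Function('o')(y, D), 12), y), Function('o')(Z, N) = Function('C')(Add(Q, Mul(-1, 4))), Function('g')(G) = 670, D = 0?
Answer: Mul(Rational(5, 7), I, Pow(9842, Rational(1, 2))) ≈ Mul(70.862, I)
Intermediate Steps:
Q = 13 (Q = Add(8, 5) = 13)
Function('C')(h) = Rational(-1, 7) (Function('C')(h) = Add(Rational(-2, 7), Mul(Rational(1, 7), Mul(h, Pow(h, -1)))) = Add(Rational(-2, 7), Mul(Rational(1, 7), 1)) = Add(Rational(-2, 7), Rational(1, 7)) = Rational(-1, 7))
Function('o')(Z, N) = Rational(-1, 7)
Function('b')(y) = Mul(Rational(83, 7), y) (Function('b')(y) = Mul(Add(Rational(-1, 7), 12), y) = Mul(Rational(83, 7), y))
X = Rational(-39840, 7) (X = Mul(Rational(83, 7), Mul(-80, 6)) = Mul(Rational(83, 7), -480) = Rational(-39840, 7) ≈ -5691.4)
Pow(Add(Function('g')(410), X), Rational(1, 2)) = Pow(Add(670, Rational(-39840, 7)), Rational(1, 2)) = Pow(Rational(-35150, 7), Rational(1, 2)) = Mul(Rational(5, 7), I, Pow(9842, Rational(1, 2)))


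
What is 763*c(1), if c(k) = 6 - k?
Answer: 3815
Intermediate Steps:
763*c(1) = 763*(6 - 1*1) = 763*(6 - 1) = 763*5 = 3815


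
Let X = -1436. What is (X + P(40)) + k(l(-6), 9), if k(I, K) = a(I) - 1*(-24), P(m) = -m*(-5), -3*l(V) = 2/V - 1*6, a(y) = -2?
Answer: -1214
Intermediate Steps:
l(V) = 2 - 2/(3*V) (l(V) = -(2/V - 1*6)/3 = -(2/V - 6)/3 = -(-6 + 2/V)/3 = 2 - 2/(3*V))
P(m) = 5*m
k(I, K) = 22 (k(I, K) = -2 - 1*(-24) = -2 + 24 = 22)
(X + P(40)) + k(l(-6), 9) = (-1436 + 5*40) + 22 = (-1436 + 200) + 22 = -1236 + 22 = -1214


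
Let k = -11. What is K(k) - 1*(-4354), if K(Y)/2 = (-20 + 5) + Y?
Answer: 4302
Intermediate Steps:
K(Y) = -30 + 2*Y (K(Y) = 2*((-20 + 5) + Y) = 2*(-15 + Y) = -30 + 2*Y)
K(k) - 1*(-4354) = (-30 + 2*(-11)) - 1*(-4354) = (-30 - 22) + 4354 = -52 + 4354 = 4302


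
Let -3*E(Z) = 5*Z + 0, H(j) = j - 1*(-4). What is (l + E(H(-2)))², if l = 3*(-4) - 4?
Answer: 3364/9 ≈ 373.78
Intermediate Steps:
H(j) = 4 + j (H(j) = j + 4 = 4 + j)
E(Z) = -5*Z/3 (E(Z) = -(5*Z + 0)/3 = -5*Z/3)
l = -16 (l = -12 - 4 = -16)
(l + E(H(-2)))² = (-16 - 5*(4 - 2)/3)² = (-16 - 5/3*2)² = (-16 - 10/3)² = (-58/3)² = 3364/9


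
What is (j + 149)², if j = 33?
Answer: 33124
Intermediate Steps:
(j + 149)² = (33 + 149)² = 182² = 33124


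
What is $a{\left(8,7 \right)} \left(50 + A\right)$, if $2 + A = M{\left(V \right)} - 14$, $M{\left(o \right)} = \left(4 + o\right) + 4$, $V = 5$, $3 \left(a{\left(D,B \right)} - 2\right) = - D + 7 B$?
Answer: $\frac{2209}{3} \approx 736.33$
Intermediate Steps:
$a{\left(D,B \right)} = 2 - \frac{D}{3} + \frac{7 B}{3}$ ($a{\left(D,B \right)} = 2 + \frac{- D + 7 B}{3} = 2 + \left(- \frac{D}{3} + \frac{7 B}{3}\right) = 2 - \frac{D}{3} + \frac{7 B}{3}$)
$M{\left(o \right)} = 8 + o$
$A = -3$ ($A = -2 + \left(\left(8 + 5\right) - 14\right) = -2 + \left(13 - 14\right) = -2 - 1 = -3$)
$a{\left(8,7 \right)} \left(50 + A\right) = \left(2 - \frac{8}{3} + \frac{7}{3} \cdot 7\right) \left(50 - 3\right) = \left(2 - \frac{8}{3} + \frac{49}{3}\right) 47 = \frac{47}{3} \cdot 47 = \frac{2209}{3}$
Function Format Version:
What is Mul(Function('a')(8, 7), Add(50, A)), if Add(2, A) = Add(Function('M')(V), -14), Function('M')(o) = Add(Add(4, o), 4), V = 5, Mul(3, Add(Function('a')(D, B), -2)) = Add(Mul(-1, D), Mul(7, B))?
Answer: Rational(2209, 3) ≈ 736.33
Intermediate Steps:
Function('a')(D, B) = Add(2, Mul(Rational(-1, 3), D), Mul(Rational(7, 3), B)) (Function('a')(D, B) = Add(2, Mul(Rational(1, 3), Add(Mul(-1, D), Mul(7, B)))) = Add(2, Add(Mul(Rational(-1, 3), D), Mul(Rational(7, 3), B))) = Add(2, Mul(Rational(-1, 3), D), Mul(Rational(7, 3), B)))
Function('M')(o) = Add(8, o)
A = -3 (A = Add(-2, Add(Add(8, 5), -14)) = Add(-2, Add(13, -14)) = Add(-2, -1) = -3)
Mul(Function('a')(8, 7), Add(50, A)) = Mul(Add(2, Mul(Rational(-1, 3), 8), Mul(Rational(7, 3), 7)), Add(50, -3)) = Mul(Add(2, Rational(-8, 3), Rational(49, 3)), 47) = Mul(Rational(47, 3), 47) = Rational(2209, 3)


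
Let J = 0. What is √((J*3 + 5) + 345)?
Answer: 5*√14 ≈ 18.708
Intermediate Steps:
√((J*3 + 5) + 345) = √((0*3 + 5) + 345) = √((0 + 5) + 345) = √(5 + 345) = √350 = 5*√14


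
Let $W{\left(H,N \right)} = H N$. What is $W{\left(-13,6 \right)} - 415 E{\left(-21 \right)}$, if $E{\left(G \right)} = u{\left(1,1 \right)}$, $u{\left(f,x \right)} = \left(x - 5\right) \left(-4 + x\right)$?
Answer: $-5058$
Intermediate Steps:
$u{\left(f,x \right)} = \left(-5 + x\right) \left(-4 + x\right)$
$E{\left(G \right)} = 12$ ($E{\left(G \right)} = 20 + 1^{2} - 9 = 20 + 1 - 9 = 12$)
$W{\left(-13,6 \right)} - 415 E{\left(-21 \right)} = \left(-13\right) 6 - 4980 = -78 - 4980 = -5058$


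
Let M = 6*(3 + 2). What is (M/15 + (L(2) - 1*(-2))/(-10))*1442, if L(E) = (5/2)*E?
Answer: 9373/5 ≈ 1874.6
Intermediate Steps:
M = 30 (M = 6*5 = 30)
L(E) = 5*E/2 (L(E) = (5*(½))*E = 5*E/2)
(M/15 + (L(2) - 1*(-2))/(-10))*1442 = (30/15 + ((5/2)*2 - 1*(-2))/(-10))*1442 = (30*(1/15) + (5 + 2)*(-⅒))*1442 = (2 + 7*(-⅒))*1442 = (2 - 7/10)*1442 = (13/10)*1442 = 9373/5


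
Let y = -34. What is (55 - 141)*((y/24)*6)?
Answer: 731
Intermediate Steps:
(55 - 141)*((y/24)*6) = (55 - 141)*(-34/24*6) = -86*(-34*1/24)*6 = -(-731)*6/6 = -86*(-17/2) = 731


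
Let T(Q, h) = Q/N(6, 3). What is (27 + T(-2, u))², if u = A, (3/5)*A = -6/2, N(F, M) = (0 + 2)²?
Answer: 2809/4 ≈ 702.25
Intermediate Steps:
N(F, M) = 4 (N(F, M) = 2² = 4)
A = -5 (A = 5*(-6/2)/3 = 5*(-6*½)/3 = (5/3)*(-3) = -5)
u = -5
T(Q, h) = Q/4
(27 + T(-2, u))² = (27 + (¼)*(-2))² = (27 - ½)² = (53/2)² = 2809/4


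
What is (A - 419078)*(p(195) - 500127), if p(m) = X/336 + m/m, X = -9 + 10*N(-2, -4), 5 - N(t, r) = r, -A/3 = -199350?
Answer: -2506238205155/28 ≈ -8.9509e+10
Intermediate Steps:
A = 598050 (A = -3*(-199350) = 598050)
N(t, r) = 5 - r
X = 81 (X = -9 + 10*(5 - 1*(-4)) = -9 + 10*(5 + 4) = -9 + 10*9 = -9 + 90 = 81)
p(m) = 139/112 (p(m) = 81/336 + m/m = 81*(1/336) + 1 = 27/112 + 1 = 139/112)
(A - 419078)*(p(195) - 500127) = (598050 - 419078)*(139/112 - 500127) = 178972*(-56014085/112) = -2506238205155/28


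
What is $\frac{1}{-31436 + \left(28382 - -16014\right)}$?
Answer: $\frac{1}{12960} \approx 7.7161 \cdot 10^{-5}$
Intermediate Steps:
$\frac{1}{-31436 + \left(28382 - -16014\right)} = \frac{1}{-31436 + \left(28382 + 16014\right)} = \frac{1}{-31436 + 44396} = \frac{1}{12960}$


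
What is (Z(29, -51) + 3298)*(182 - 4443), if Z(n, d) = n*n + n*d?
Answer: -11334260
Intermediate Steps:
Z(n, d) = n**2 + d*n
(Z(29, -51) + 3298)*(182 - 4443) = (29*(-51 + 29) + 3298)*(182 - 4443) = (29*(-22) + 3298)*(-4261) = (-638 + 3298)*(-4261) = 2660*(-4261) = -11334260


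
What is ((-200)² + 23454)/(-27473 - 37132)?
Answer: -63454/64605 ≈ -0.98218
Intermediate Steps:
((-200)² + 23454)/(-27473 - 37132) = (40000 + 23454)/(-64605) = 63454*(-1/64605) = -63454/64605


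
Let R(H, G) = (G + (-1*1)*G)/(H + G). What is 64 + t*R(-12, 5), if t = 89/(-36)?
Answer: 64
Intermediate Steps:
t = -89/36 (t = 89*(-1/36) = -89/36 ≈ -2.4722)
R(H, G) = 0 (R(H, G) = (G - G)/(G + H) = 0/(G + H) = 0)
64 + t*R(-12, 5) = 64 - 89/36*0 = 64 + 0 = 64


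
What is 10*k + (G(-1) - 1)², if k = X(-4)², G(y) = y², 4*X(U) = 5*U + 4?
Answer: 160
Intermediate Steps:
X(U) = 1 + 5*U/4 (X(U) = (5*U + 4)/4 = (4 + 5*U)/4 = 1 + 5*U/4)
k = 16 (k = (1 + (5/4)*(-4))² = (1 - 5)² = (-4)² = 16)
10*k + (G(-1) - 1)² = 10*16 + ((-1)² - 1)² = 160 + (1 - 1)² = 160 + 0² = 160 + 0 = 160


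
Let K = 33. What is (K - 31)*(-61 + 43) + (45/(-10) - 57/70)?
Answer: -1446/35 ≈ -41.314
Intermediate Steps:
(K - 31)*(-61 + 43) + (45/(-10) - 57/70) = (33 - 31)*(-61 + 43) + (45/(-10) - 57/70) = 2*(-18) + (45*(-⅒) - 57*1/70) = -36 + (-9/2 - 57/70) = -36 - 186/35 = -1446/35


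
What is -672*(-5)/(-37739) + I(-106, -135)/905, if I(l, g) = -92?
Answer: -6512788/34153795 ≈ -0.19069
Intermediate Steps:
-672*(-5)/(-37739) + I(-106, -135)/905 = -672*(-5)/(-37739) - 92/905 = 3360*(-1/37739) - 92*1/905 = -3360/37739 - 92/905 = -6512788/34153795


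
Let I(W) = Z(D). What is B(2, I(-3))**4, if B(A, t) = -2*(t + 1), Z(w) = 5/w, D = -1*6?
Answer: 1/81 ≈ 0.012346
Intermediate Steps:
D = -6
I(W) = -5/6 (I(W) = 5/(-6) = 5*(-1/6) = -5/6)
B(A, t) = -2 - 2*t (B(A, t) = -2*(1 + t) = -2 - 2*t)
B(2, I(-3))**4 = (-2 - 2*(-5/6))**4 = (-2 + 5/3)**4 = (-1/3)**4 = 1/81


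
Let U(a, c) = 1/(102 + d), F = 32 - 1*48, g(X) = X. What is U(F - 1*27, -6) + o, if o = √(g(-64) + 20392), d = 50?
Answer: 1/152 + 22*√42 ≈ 142.58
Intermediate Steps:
o = 22*√42 (o = √(-64 + 20392) = √20328 = 22*√42 ≈ 142.58)
F = -16 (F = 32 - 48 = -16)
U(a, c) = 1/152 (U(a, c) = 1/(102 + 50) = 1/152)
U(F - 1*27, -6) + o = 1/152 + 22*√42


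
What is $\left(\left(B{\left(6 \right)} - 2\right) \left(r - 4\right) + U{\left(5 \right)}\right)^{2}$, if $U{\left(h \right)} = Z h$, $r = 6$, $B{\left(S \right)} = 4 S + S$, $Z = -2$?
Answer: $2116$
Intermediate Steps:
$B{\left(S \right)} = 5 S$
$U{\left(h \right)} = - 2 h$
$\left(\left(B{\left(6 \right)} - 2\right) \left(r - 4\right) + U{\left(5 \right)}\right)^{2} = \left(\left(5 \cdot 6 - 2\right) \left(6 - 4\right) - 10\right)^{2} = \left(\left(30 - 2\right) 2 - 10\right)^{2} = \left(28 \cdot 2 - 10\right)^{2} = \left(56 - 10\right)^{2} = 46^{2} = 2116$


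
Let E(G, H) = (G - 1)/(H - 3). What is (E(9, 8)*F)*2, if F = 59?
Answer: 944/5 ≈ 188.80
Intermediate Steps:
E(G, H) = (-1 + G)/(-3 + H)
(E(9, 8)*F)*2 = (((-1 + 9)/(-3 + 8))*59)*2 = ((8/5)*59)*2 = (472/5)*2 = 944/5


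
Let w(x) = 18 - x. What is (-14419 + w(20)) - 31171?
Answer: -45592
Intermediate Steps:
(-14419 + w(20)) - 31171 = (-14419 + (18 - 1*20)) - 31171 = (-14419 + (18 - 20)) - 31171 = (-14419 - 2) - 31171 = -14421 - 31171 = -45592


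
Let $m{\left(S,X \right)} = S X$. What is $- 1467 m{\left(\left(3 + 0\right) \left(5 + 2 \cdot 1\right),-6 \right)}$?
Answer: $184842$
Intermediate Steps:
$- 1467 m{\left(\left(3 + 0\right) \left(5 + 2 \cdot 1\right),-6 \right)} = - 1467 \left(3 + 0\right) \left(5 + 2 \cdot 1\right) \left(-6\right) = - 1467 \cdot 3 \left(5 + 2\right) \left(-6\right) = - 1467 \cdot 3 \cdot 7 \left(-6\right) = - 1467 \cdot 21 \left(-6\right) = \left(-1467\right) \left(-126\right) = 184842$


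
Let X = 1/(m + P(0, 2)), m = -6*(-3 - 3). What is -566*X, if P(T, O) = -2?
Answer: -283/17 ≈ -16.647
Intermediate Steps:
m = 36 (m = -6*(-6) = 36)
X = 1/34 (X = 1/(36 - 2) = 1/34 ≈ 0.029412)
-566*X = -566*1/34 = -283/17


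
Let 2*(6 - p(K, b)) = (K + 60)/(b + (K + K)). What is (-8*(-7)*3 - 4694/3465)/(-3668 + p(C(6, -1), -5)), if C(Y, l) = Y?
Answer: -577426/12705165 ≈ -0.045448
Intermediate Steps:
p(K, b) = 6 - (60 + K)/(2*(b + 2*K)) (p(K, b) = 6 - (K + 60)/(2*(b + (K + K))) = 6 - (60 + K)/(2*(b + 2*K)))
(-8*(-7)*3 - 4694/3465)/(-3668 + p(C(6, -1), -5)) = (-8*(-7)*3 - 4694/3465)/(-3668 + (-60 + 12*(-5) + 23*6)/(2*(-5 + 2*6))) = (56*3 - 4694*1/3465)/(-3668 + (-60 - 60 + 138)/(2*(-5 + 12))) = (168 - 4694/3465)/(-3668 + (1/2)*18/7) = 577426/(3465*(-3668 + (1/2)*(1/7)*18)) = 577426/(3465*(-3668 + 9/7)) = 577426/(3465*(-25667/7)) = (577426/3465)*(-7/25667) = -577426/12705165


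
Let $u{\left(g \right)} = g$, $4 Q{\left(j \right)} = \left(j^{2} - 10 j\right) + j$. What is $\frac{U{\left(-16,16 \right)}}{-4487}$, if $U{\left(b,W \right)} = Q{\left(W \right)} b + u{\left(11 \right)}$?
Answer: $\frac{437}{4487} \approx 0.097392$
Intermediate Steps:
$Q{\left(j \right)} = - \frac{9 j}{4} + \frac{j^{2}}{4}$ ($Q{\left(j \right)} = \frac{\left(j^{2} - 10 j\right) + j}{4} = \frac{j^{2} - 9 j}{4} = - \frac{9 j}{4} + \frac{j^{2}}{4}$)
$U{\left(b,W \right)} = 11 + \frac{W b \left(-9 + W\right)}{4}$ ($U{\left(b,W \right)} = \frac{W \left(-9 + W\right)}{4} b + 11 = \frac{W b \left(-9 + W\right)}{4} + 11 = 11 + \frac{W b \left(-9 + W\right)}{4}$)
$\frac{U{\left(-16,16 \right)}}{-4487} = \frac{11 + \frac{1}{4} \cdot 16 \left(-16\right) \left(-9 + 16\right)}{-4487} = \left(11 + \frac{1}{4} \cdot 16 \left(-16\right) 7\right) \left(- \frac{1}{4487}\right) = \left(11 - 448\right) \left(- \frac{1}{4487}\right) = \left(-437\right) \left(- \frac{1}{4487}\right) = \frac{437}{4487}$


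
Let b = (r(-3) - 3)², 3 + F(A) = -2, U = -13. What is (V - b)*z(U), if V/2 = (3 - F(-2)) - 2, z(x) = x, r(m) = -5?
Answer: 676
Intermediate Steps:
F(A) = -5 (F(A) = -3 - 2 = -5)
b = 64 (b = (-5 - 3)² = (-8)² = 64)
V = 12 (V = 2*((3 - 1*(-5)) - 2) = 2*((3 + 5) - 2) = 2*(8 - 2) = 2*6 = 12)
(V - b)*z(U) = (12 - 1*64)*(-13) = (12 - 64)*(-13) = -52*(-13) = 676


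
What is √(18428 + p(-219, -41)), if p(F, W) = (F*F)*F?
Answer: I*√10485031 ≈ 3238.1*I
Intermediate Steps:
p(F, W) = F³ (p(F, W) = F²*F = F³)
√(18428 + p(-219, -41)) = √(18428 + (-219)³) = √(18428 - 10503459) = √(-10485031) = I*√10485031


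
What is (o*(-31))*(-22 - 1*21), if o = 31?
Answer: 41323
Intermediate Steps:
(o*(-31))*(-22 - 1*21) = (31*(-31))*(-22 - 1*21) = -961*(-22 - 21) = -961*(-43) = 41323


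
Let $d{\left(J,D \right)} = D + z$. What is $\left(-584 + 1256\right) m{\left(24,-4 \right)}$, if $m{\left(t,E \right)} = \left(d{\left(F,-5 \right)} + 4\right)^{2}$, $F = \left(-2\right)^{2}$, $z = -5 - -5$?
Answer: $672$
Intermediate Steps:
$z = 0$ ($z = -5 + 5 = 0$)
$F = 4$
$d{\left(J,D \right)} = D$ ($d{\left(J,D \right)} = D + 0 = D$)
$m{\left(t,E \right)} = 1$ ($m{\left(t,E \right)} = \left(-5 + 4\right)^{2} = \left(-1\right)^{2} = 1$)
$\left(-584 + 1256\right) m{\left(24,-4 \right)} = \left(-584 + 1256\right) 1 = 672 \cdot 1 = 672$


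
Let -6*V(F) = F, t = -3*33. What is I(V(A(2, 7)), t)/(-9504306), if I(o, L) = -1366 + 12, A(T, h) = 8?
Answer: 677/4752153 ≈ 0.00014246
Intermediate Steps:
t = -99
V(F) = -F/6
I(o, L) = -1354
I(V(A(2, 7)), t)/(-9504306) = -1354/(-9504306) = -1354*(-1/9504306) = 677/4752153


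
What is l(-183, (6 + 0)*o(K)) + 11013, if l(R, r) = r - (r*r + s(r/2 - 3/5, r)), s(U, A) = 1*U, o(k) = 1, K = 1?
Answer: 54903/5 ≈ 10981.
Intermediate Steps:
s(U, A) = U
l(R, r) = ⅗ + r/2 - r² (l(R, r) = r - (r*r + (r/2 - 3/5)) = r - (r² + (r*(½) - 3*⅕)) = r - (r² + (r/2 - ⅗)) = r - (r² + (-⅗ + r/2)) = r - (-⅗ + r² + r/2) = r + (⅗ - r² - r/2) = ⅗ + r/2 - r²)
l(-183, (6 + 0)*o(K)) + 11013 = (⅗ + ((6 + 0)*1)/2 - ((6 + 0)*1)²) + 11013 = (⅗ + (6*1)/2 - (6*1)²) + 11013 = (⅗ + (½)*6 - 1*6²) + 11013 = (⅗ + 3 - 1*36) + 11013 = (⅗ + 3 - 36) + 11013 = -162/5 + 11013 = 54903/5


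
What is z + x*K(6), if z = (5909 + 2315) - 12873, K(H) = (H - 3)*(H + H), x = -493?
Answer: -22397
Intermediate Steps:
K(H) = 2*H*(-3 + H) (K(H) = (-3 + H)*(2*H) = 2*H*(-3 + H))
z = -4649 (z = 8224 - 12873 = -4649)
z + x*K(6) = -4649 - 986*6*(-3 + 6) = -4649 - 986*6*3 = -4649 - 493*36 = -4649 - 17748 = -22397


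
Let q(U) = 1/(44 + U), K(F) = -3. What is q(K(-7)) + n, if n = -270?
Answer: -11069/41 ≈ -269.98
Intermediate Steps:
q(K(-7)) + n = 1/(44 - 3) - 270 = 1/41 - 270 = -11069/41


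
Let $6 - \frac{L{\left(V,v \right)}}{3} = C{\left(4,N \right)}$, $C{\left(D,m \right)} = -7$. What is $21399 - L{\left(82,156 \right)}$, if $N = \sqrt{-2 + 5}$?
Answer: $21360$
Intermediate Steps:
$N = \sqrt{3} \approx 1.732$
$L{\left(V,v \right)} = 39$ ($L{\left(V,v \right)} = 18 - -21 = 18 + 21 = 39$)
$21399 - L{\left(82,156 \right)} = 21399 - 39 = 21360$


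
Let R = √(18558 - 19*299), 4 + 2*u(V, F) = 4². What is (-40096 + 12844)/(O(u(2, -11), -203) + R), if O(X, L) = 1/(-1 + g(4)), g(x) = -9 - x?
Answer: -127176/841297 - 1780464*√12877/841297 ≈ -240.31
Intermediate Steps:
u(V, F) = 6 (u(V, F) = -2 + (½)*4² = -2 + (½)*16 = -2 + 8 = 6)
R = √12877 (R = √(18558 - 5681) = √12877 ≈ 113.48)
O(X, L) = -1/14 (O(X, L) = 1/(-1 + (-9 - 1*4)) = 1/(-1 + (-9 - 4)) = 1/(-1 - 13) = 1/(-14) = -1/14)
(-40096 + 12844)/(O(u(2, -11), -203) + R) = (-40096 + 12844)/(-1/14 + √12877) = -27252/(-1/14 + √12877)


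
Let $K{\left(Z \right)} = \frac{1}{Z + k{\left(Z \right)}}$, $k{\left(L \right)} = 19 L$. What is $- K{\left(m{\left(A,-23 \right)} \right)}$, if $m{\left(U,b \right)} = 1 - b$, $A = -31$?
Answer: $- \frac{1}{480} \approx -0.0020833$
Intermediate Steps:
$K{\left(Z \right)} = \frac{1}{20 Z}$ ($K{\left(Z \right)} = \frac{1}{Z + 19 Z} = \frac{1}{20 Z}$)
$- K{\left(m{\left(A,-23 \right)} \right)} = - \frac{1}{20 \left(1 - -23\right)} = - \frac{1}{20 \left(1 + 23\right)} = - \frac{1}{20 \cdot 24} = \left(-1\right) \frac{1}{480} = - \frac{1}{480}$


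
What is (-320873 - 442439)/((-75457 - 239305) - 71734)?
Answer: 4337/2196 ≈ 1.9750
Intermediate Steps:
(-320873 - 442439)/((-75457 - 239305) - 71734) = -763312/(-314762 - 71734) = -763312/(-386496) = -763312*(-1/386496) = 4337/2196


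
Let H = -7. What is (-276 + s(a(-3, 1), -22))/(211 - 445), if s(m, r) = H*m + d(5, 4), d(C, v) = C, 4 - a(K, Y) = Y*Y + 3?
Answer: 271/234 ≈ 1.1581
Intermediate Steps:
a(K, Y) = 1 - Y**2 (a(K, Y) = 4 - (Y*Y + 3) = 4 - (Y**2 + 3) = 4 - (3 + Y**2) = 4 + (-3 - Y**2) = 1 - Y**2)
s(m, r) = 5 - 7*m (s(m, r) = -7*m + 5 = 5 - 7*m)
(-276 + s(a(-3, 1), -22))/(211 - 445) = (-276 + (5 - 7*(1 - 1*1**2)))/(211 - 445) = (-276 + (5 - 7*(1 - 1*1)))/(-234) = (-276 + (5 - 7*(1 - 1)))*(-1/234) = (-276 + (5 - 7*0))*(-1/234) = (-276 + (5 + 0))*(-1/234) = (-276 + 5)*(-1/234) = -271*(-1/234) = 271/234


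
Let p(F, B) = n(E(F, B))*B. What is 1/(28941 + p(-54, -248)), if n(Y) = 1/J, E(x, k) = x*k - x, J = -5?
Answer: 5/144953 ≈ 3.4494e-5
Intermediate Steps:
E(x, k) = -x + k*x (E(x, k) = k*x - x = -x + k*x)
n(Y) = -1/5 (n(Y) = 1/(-5) = -1/5)
p(F, B) = -B/5
1/(28941 + p(-54, -248)) = 1/(28941 - 1/5*(-248)) = 1/(28941 + 248/5) = 1/(144953/5) = 5/144953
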